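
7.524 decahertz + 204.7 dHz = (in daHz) 9.571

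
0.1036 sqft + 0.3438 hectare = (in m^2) 3438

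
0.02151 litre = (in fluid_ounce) 0.7273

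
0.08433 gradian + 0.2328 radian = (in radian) 0.2341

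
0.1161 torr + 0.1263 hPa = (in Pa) 28.11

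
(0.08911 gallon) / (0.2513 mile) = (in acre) 2.061e-10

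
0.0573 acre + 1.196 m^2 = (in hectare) 0.02331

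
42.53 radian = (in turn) 6.769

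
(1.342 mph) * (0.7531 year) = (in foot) 4.675e+07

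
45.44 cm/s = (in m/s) 0.4544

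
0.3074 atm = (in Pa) 3.115e+04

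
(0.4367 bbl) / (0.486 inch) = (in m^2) 5.624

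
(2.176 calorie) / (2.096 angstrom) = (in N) 4.344e+10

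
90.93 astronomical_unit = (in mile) 8.452e+09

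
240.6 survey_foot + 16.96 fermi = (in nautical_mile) 0.0396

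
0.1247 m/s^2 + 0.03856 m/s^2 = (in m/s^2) 0.1633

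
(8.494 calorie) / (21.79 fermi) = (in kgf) 1.663e+14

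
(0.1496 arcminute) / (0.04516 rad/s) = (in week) 1.593e-09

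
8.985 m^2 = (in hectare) 0.0008985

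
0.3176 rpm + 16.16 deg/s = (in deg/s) 18.07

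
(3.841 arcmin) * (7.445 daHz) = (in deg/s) 4.766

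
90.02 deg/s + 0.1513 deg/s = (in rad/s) 1.574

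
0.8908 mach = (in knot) 589.6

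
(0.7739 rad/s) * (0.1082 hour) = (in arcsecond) 6.218e+07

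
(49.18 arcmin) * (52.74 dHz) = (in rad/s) 0.07545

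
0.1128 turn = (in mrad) 708.7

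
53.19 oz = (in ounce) 53.19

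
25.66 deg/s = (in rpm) 4.277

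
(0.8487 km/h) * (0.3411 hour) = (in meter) 289.5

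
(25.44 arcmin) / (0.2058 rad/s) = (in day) 4.162e-07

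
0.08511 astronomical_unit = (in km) 1.273e+07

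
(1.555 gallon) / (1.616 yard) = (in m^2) 0.003984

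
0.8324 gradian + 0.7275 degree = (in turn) 0.004102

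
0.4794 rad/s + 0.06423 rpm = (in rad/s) 0.4861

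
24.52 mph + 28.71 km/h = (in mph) 42.36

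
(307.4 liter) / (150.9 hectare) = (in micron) 0.2037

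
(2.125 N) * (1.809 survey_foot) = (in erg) 1.172e+07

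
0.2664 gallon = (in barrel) 0.006343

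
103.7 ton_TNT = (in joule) 4.339e+11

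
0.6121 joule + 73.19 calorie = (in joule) 306.8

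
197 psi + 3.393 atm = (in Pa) 1.702e+06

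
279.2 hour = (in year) 0.03187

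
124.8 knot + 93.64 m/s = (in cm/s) 1.578e+04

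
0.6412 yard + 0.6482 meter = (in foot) 4.05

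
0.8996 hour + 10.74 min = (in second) 3883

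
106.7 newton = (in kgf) 10.88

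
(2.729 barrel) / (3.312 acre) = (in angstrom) 3.237e+05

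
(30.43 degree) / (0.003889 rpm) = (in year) 4.135e-05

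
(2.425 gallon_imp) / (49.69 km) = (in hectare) 2.219e-11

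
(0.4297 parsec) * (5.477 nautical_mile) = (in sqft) 1.448e+21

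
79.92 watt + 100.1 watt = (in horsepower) 0.2414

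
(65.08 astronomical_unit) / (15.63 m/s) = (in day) 7.209e+06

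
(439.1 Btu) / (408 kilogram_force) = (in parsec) 3.752e-15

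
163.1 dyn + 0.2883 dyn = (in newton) 0.001634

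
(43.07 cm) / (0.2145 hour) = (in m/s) 0.0005578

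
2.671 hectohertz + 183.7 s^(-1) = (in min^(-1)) 2.705e+04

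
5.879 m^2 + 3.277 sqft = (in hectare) 0.0006183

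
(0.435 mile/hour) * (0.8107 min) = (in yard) 10.34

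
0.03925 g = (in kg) 3.925e-05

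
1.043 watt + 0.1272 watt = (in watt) 1.17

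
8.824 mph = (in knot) 7.668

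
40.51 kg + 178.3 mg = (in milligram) 4.051e+07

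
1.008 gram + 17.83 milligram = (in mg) 1026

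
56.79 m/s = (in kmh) 204.4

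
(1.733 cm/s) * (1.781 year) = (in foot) 3.193e+06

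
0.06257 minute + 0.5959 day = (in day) 0.5959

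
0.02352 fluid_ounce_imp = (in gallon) 0.0001765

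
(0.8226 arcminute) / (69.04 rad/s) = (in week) 5.731e-12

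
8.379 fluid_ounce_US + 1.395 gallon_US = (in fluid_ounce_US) 186.9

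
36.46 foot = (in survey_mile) 0.006905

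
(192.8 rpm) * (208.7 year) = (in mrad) 1.329e+14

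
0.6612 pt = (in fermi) 2.333e+11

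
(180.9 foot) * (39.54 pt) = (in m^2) 0.7691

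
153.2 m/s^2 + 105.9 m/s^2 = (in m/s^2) 259.1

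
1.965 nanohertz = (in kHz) 1.965e-12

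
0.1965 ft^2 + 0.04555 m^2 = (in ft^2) 0.6868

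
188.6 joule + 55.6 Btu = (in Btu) 55.78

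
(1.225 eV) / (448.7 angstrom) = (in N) 4.374e-12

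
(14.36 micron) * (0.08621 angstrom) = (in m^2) 1.238e-16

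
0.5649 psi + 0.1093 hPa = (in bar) 0.03906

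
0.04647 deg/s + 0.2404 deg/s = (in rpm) 0.04781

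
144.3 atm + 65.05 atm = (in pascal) 2.121e+07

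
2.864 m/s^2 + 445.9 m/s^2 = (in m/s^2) 448.8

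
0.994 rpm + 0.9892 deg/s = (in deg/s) 6.953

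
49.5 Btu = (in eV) 3.26e+23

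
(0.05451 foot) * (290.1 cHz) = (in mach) 0.0001416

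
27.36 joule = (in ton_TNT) 6.539e-09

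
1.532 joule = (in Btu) 0.001452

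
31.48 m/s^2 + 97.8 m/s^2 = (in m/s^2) 129.3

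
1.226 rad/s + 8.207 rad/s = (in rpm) 90.08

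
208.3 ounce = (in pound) 13.02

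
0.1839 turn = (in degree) 66.2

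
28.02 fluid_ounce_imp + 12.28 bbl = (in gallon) 516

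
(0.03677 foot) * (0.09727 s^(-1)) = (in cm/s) 0.109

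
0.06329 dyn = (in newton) 6.329e-07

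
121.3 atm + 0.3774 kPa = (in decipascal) 1.229e+08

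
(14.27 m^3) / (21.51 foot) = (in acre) 0.0005378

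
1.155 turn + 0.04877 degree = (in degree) 415.8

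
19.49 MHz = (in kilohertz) 1.949e+04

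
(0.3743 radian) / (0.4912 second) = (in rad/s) 0.762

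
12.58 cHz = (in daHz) 0.01258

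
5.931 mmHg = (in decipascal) 7907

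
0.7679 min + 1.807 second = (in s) 47.88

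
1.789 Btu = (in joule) 1887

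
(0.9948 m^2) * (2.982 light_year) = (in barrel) 1.765e+17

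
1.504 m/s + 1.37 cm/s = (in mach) 0.004457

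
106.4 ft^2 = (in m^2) 9.885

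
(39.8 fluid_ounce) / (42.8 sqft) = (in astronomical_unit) 1.979e-15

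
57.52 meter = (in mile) 0.03574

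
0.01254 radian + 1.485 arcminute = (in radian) 0.01297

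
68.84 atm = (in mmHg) 5.232e+04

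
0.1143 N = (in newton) 0.1143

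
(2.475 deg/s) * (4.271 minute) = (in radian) 11.07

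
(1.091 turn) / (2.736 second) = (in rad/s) 2.505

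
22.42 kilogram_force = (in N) 219.9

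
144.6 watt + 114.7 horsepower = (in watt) 8.568e+04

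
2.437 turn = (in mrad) 1.531e+04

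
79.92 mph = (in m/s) 35.73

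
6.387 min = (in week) 0.0006336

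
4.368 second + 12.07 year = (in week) 629.4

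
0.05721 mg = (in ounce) 2.018e-06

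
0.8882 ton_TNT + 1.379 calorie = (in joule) 3.716e+09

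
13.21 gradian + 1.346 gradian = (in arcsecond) 4.716e+04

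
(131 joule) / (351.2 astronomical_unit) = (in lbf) 5.605e-13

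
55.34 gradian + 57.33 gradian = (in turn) 0.2817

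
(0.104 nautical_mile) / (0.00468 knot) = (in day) 0.9259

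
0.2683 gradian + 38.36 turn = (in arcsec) 4.972e+07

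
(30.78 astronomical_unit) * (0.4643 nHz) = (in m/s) 2138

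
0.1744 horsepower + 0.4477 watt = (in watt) 130.5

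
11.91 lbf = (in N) 52.98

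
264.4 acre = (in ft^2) 1.152e+07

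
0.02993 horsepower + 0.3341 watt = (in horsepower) 0.03038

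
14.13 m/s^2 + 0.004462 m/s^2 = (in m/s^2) 14.13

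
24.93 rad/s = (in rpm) 238.1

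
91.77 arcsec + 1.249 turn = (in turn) 1.249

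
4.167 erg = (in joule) 4.167e-07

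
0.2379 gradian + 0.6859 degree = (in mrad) 15.71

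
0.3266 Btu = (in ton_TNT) 8.236e-08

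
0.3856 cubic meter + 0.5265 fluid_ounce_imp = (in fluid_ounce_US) 1.304e+04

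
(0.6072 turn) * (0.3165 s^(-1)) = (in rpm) 11.53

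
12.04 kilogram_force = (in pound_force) 26.54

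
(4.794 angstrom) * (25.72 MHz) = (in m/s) 0.01233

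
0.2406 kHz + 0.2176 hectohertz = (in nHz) 2.624e+11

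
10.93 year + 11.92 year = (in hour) 2.002e+05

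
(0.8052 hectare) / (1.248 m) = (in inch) 2.54e+05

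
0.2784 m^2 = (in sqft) 2.997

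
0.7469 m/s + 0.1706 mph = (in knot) 1.6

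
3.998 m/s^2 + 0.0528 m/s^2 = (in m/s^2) 4.051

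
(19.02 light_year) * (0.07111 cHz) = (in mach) 3.758e+11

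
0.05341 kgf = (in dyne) 5.238e+04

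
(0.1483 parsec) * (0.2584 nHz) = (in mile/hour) 2.645e+06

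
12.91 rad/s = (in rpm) 123.3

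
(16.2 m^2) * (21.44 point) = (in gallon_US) 32.37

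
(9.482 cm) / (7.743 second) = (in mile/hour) 0.02739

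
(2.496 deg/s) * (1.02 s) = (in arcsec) 9165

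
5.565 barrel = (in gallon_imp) 194.6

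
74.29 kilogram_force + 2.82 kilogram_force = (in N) 756.2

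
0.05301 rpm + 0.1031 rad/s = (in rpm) 1.038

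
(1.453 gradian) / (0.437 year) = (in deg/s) 9.489e-08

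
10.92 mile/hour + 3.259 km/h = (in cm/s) 578.7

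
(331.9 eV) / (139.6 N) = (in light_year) 4.026e-35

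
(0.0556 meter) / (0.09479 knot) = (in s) 1.14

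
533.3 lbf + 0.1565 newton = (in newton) 2372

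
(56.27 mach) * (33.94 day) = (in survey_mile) 3.491e+07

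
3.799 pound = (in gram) 1723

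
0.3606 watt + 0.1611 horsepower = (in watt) 120.5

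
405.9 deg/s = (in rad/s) 7.084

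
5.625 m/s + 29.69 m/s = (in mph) 79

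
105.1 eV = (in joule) 1.684e-17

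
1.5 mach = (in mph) 1143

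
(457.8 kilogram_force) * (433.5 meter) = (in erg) 1.946e+13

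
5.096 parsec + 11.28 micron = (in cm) 1.572e+19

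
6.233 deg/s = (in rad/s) 0.1088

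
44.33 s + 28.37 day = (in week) 4.053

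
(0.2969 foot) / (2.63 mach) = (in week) 1.671e-10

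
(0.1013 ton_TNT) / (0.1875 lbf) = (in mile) 3.158e+05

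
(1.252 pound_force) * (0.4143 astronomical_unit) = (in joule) 3.452e+11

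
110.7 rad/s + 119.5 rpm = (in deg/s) 7060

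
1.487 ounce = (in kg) 0.04216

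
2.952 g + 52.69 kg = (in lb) 116.2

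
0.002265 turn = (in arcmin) 48.92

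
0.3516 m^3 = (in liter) 351.6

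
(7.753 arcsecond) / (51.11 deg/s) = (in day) 4.877e-10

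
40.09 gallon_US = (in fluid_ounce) 5132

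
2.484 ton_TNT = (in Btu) 9.851e+06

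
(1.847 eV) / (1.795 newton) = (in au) 1.102e-30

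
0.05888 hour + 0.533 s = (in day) 0.00246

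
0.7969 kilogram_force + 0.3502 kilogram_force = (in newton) 11.25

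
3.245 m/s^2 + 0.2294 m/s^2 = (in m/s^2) 3.474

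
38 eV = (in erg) 6.088e-11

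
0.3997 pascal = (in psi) 5.797e-05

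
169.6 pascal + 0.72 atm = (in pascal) 7.312e+04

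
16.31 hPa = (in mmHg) 12.23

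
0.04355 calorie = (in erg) 1.822e+06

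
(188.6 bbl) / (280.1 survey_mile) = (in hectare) 6.652e-09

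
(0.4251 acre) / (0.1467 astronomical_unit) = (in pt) 0.0002222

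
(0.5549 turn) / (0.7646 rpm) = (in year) 1.381e-06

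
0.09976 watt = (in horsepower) 0.0001338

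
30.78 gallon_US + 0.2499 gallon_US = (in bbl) 0.7388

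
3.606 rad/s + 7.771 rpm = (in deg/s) 253.2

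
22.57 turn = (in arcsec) 2.925e+07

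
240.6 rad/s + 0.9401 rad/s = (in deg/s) 1.384e+04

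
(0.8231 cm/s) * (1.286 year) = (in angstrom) 3.338e+15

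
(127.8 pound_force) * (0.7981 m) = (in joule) 453.7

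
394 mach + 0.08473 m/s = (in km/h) 4.83e+05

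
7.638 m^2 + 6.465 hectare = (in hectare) 6.466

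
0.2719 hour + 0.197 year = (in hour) 1726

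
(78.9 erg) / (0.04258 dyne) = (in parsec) 6.005e-16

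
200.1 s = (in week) 0.0003309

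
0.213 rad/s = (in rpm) 2.034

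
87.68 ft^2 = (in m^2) 8.146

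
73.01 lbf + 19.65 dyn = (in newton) 324.8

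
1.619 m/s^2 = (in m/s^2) 1.619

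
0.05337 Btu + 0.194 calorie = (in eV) 3.565e+20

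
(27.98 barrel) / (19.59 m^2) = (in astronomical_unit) 1.518e-12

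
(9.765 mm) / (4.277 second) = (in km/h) 0.008219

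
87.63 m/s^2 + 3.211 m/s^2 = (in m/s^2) 90.84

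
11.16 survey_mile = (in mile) 11.16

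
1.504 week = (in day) 10.53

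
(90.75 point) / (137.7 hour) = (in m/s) 6.458e-08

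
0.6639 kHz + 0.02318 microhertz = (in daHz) 66.39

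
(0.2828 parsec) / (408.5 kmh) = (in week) 1.272e+08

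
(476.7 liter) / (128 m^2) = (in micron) 3724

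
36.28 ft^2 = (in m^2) 3.371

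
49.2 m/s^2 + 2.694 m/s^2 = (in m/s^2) 51.89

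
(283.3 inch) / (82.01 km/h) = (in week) 5.223e-07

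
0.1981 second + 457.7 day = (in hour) 1.098e+04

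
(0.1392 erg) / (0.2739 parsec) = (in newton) 1.647e-24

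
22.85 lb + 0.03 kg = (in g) 1.039e+04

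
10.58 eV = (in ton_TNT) 4.051e-28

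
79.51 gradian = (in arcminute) 4294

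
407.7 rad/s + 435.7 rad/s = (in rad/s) 843.4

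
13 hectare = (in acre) 32.12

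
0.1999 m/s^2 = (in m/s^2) 0.1999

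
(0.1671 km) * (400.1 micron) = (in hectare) 6.686e-06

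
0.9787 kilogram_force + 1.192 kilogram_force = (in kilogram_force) 2.171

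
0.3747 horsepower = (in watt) 279.4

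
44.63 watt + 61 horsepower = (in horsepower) 61.06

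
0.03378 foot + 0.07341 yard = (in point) 219.5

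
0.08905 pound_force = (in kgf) 0.04039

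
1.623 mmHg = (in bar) 0.002164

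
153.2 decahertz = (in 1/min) 9.192e+04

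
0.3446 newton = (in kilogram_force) 0.03514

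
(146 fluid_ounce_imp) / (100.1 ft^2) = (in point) 1.264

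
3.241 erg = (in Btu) 3.072e-10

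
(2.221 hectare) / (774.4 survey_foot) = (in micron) 9.41e+07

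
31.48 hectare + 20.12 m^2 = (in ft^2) 3.389e+06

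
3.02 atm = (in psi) 44.38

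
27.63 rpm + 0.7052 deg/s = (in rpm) 27.75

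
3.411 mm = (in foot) 0.01119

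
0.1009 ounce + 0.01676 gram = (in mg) 2877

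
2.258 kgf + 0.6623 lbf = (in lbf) 5.64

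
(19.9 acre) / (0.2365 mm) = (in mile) 2.116e+05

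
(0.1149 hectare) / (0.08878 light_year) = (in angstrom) 0.01368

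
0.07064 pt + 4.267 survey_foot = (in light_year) 1.375e-16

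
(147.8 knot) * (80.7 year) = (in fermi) 1.935e+26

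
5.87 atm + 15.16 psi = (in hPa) 6993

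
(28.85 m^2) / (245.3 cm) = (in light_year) 1.243e-15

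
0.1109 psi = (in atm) 0.007546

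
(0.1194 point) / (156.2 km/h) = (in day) 1.124e-11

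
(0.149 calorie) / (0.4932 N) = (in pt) 3583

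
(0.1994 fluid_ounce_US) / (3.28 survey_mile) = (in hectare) 1.117e-13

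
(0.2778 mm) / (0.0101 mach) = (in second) 8.078e-05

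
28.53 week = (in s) 1.725e+07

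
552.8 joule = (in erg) 5.528e+09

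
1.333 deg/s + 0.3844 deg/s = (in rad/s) 0.02997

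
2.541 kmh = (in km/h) 2.541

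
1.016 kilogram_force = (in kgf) 1.016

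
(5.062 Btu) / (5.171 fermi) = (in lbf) 2.322e+17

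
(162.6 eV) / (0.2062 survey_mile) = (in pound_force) 1.765e-20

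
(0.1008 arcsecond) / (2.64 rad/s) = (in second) 1.851e-07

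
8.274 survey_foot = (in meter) 2.522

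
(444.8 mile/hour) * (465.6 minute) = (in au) 3.713e-05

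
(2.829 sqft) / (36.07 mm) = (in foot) 23.91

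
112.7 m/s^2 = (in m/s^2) 112.7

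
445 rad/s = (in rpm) 4249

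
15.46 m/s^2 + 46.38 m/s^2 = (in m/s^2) 61.84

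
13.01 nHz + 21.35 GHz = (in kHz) 2.135e+07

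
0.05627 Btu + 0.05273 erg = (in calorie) 14.19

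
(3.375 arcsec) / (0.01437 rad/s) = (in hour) 3.163e-07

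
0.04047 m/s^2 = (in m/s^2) 0.04047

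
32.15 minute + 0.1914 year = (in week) 9.983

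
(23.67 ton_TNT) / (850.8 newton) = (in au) 0.0007781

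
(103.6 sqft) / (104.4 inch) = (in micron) 3.63e+06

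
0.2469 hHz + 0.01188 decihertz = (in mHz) 2.469e+04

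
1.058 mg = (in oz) 3.732e-05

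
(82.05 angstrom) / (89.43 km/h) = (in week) 5.461e-16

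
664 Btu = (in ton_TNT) 0.0001674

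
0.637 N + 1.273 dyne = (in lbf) 0.1432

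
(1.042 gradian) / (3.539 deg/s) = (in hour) 7.361e-05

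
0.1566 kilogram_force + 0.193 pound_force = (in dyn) 2.394e+05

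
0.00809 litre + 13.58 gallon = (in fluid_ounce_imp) 1810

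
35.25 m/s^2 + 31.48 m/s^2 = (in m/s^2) 66.73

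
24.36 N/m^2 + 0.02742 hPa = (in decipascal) 271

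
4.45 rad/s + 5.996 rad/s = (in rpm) 99.75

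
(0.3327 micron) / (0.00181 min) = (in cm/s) 0.0003064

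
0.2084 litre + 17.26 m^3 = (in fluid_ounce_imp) 6.075e+05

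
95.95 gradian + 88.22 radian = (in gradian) 5712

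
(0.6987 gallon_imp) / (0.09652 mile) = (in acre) 5.053e-09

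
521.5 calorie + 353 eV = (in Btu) 2.068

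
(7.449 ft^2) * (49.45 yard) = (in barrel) 196.8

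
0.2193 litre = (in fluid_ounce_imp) 7.718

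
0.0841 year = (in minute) 4.42e+04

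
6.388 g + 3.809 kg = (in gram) 3815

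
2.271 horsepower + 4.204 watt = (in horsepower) 2.277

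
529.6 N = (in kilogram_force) 54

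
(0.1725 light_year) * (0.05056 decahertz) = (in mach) 2.423e+12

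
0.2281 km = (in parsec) 7.392e-15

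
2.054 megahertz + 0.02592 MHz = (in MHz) 2.08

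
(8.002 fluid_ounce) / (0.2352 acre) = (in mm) 0.0002486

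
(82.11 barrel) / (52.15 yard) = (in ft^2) 2.947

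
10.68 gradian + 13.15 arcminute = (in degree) 9.831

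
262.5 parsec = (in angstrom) 8.1e+28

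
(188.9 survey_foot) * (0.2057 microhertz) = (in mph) 2.649e-05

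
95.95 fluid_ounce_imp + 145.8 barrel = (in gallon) 6124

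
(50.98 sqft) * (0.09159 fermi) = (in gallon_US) 1.146e-13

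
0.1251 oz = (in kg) 0.003547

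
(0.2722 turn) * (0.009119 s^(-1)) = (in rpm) 0.1489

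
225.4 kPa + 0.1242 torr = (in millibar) 2254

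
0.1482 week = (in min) 1494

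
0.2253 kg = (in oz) 7.947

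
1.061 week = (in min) 1.069e+04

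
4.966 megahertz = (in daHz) 4.966e+05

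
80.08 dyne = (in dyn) 80.08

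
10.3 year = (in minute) 5.414e+06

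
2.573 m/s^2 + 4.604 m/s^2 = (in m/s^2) 7.177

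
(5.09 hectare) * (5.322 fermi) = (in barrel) 1.704e-09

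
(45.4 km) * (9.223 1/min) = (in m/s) 6979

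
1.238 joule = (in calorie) 0.2959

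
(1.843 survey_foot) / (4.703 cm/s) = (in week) 1.975e-05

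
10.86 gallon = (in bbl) 0.2586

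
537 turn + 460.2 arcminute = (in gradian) 2.148e+05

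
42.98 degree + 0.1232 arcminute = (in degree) 42.98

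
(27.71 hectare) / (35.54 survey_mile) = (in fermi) 4.845e+15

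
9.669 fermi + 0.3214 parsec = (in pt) 2.811e+19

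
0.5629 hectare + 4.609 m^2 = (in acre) 1.392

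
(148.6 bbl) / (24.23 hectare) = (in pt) 0.2764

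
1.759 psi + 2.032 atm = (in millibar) 2180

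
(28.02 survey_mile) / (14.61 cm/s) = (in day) 3.572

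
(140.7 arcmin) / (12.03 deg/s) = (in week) 3.223e-07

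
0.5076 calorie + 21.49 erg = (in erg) 2.124e+07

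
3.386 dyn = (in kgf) 3.453e-06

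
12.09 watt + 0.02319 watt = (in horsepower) 0.01624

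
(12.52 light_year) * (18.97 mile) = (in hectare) 3.616e+17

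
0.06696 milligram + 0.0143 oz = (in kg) 0.0004055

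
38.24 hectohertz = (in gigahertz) 3.824e-06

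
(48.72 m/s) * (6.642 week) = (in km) 1.957e+05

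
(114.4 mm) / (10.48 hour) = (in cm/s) 0.0003032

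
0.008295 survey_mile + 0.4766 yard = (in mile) 0.008566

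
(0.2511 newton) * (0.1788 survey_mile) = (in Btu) 0.06848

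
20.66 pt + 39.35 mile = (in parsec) 2.052e-12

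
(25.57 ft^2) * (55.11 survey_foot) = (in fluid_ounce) 1.349e+06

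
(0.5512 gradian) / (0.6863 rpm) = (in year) 3.82e-09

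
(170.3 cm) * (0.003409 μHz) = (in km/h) 2.09e-08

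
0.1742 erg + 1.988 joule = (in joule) 1.988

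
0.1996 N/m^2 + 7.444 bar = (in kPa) 744.4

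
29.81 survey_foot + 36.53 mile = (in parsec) 1.906e-12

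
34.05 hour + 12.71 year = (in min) 6.682e+06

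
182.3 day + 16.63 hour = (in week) 26.14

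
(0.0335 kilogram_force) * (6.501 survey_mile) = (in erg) 3.437e+10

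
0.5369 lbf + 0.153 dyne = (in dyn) 2.388e+05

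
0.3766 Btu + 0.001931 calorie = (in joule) 397.3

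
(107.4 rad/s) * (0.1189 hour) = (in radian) 4.597e+04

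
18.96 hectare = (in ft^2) 2.041e+06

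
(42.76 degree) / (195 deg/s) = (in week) 3.626e-07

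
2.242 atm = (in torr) 1704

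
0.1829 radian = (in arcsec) 3.773e+04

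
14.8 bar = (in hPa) 1.48e+04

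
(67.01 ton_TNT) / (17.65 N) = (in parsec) 5.148e-07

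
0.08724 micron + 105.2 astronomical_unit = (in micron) 1.574e+19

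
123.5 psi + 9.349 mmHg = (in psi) 123.7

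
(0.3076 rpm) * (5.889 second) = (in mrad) 189.7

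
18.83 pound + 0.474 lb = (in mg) 8.756e+06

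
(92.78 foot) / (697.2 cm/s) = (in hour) 0.001127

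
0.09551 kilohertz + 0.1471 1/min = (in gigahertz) 9.551e-08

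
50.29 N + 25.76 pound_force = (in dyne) 1.649e+07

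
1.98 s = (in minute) 0.033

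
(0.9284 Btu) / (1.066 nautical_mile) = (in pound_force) 0.1115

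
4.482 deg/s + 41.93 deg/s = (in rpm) 7.735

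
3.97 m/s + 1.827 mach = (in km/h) 2254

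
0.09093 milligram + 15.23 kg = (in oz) 537.2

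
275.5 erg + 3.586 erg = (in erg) 279.1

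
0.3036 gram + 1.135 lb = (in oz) 18.17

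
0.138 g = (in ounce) 0.004868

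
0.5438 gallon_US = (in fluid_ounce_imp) 72.45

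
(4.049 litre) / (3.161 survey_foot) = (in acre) 1.038e-06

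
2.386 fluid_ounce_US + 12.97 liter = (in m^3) 0.01304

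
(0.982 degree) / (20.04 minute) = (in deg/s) 0.0008167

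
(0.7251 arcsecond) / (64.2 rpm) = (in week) 8.646e-13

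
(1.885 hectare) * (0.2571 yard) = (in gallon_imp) 9.748e+05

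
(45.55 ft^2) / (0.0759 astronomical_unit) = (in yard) 4.076e-10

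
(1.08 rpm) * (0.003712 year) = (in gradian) 8.428e+05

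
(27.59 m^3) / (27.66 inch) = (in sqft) 422.7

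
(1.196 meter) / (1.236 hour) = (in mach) 7.894e-07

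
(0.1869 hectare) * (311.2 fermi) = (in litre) 5.816e-07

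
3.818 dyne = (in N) 3.818e-05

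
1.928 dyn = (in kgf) 1.966e-06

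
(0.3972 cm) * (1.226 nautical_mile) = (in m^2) 9.019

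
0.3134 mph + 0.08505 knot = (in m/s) 0.1839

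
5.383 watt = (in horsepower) 0.007219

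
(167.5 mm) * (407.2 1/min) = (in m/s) 1.137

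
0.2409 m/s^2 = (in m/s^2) 0.2409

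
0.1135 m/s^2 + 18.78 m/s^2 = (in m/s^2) 18.89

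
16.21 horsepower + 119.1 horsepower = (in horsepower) 135.3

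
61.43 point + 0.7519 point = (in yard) 0.02399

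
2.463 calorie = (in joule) 10.31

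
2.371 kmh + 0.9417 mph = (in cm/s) 108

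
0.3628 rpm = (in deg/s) 2.177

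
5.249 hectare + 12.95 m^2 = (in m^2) 5.25e+04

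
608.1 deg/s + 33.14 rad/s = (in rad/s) 43.75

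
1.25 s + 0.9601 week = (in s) 5.807e+05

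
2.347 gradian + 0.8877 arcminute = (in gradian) 2.363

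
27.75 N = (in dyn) 2.775e+06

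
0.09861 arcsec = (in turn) 7.609e-08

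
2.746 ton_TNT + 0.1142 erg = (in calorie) 2.746e+09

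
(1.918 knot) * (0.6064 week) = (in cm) 3.619e+07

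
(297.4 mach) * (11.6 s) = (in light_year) 1.242e-10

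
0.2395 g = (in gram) 0.2395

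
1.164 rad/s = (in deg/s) 66.69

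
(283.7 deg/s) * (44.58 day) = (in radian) 1.907e+07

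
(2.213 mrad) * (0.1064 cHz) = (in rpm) 2.249e-05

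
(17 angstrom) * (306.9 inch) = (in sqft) 1.426e-07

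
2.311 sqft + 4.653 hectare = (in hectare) 4.653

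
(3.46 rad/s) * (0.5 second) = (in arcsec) 3.568e+05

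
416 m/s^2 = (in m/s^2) 416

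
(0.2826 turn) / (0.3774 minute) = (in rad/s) 0.07841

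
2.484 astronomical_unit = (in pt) 1.053e+15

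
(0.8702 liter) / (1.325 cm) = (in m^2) 0.06568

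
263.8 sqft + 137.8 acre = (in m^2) 5.577e+05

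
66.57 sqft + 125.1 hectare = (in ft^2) 1.347e+07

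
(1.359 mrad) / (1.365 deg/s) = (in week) 9.432e-08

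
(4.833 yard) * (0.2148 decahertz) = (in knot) 18.45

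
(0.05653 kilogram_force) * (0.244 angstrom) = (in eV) 8.443e+07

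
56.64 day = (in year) 0.1552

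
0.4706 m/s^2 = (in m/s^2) 0.4706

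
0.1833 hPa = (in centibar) 0.01833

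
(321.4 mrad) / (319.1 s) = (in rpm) 0.009618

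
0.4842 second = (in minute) 0.00807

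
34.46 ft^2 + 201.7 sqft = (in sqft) 236.2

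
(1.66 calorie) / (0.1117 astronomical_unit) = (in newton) 4.156e-10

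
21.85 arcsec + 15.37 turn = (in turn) 15.37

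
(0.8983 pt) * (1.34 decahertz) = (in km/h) 0.01529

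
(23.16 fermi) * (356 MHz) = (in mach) 2.421e-08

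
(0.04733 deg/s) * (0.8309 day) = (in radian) 59.3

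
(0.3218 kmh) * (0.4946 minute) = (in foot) 8.703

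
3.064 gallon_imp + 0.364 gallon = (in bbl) 0.09628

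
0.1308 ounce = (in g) 3.708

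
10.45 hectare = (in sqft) 1.125e+06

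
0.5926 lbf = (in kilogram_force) 0.2688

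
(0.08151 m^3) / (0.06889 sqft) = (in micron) 1.274e+07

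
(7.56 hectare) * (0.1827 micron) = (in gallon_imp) 3.038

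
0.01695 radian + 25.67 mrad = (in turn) 0.006783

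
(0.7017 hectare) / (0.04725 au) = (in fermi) 9.927e+08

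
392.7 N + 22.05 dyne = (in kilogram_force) 40.04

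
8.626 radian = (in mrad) 8626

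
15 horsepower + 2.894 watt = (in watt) 1.119e+04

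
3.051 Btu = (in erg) 3.219e+10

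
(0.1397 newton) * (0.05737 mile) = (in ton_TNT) 3.083e-09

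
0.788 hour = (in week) 0.00469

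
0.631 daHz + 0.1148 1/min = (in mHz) 6312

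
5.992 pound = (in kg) 2.718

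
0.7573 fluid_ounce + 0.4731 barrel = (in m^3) 0.07524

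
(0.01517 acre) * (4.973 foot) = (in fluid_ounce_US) 3.147e+06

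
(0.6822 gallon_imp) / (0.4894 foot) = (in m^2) 0.02079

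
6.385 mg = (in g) 0.006385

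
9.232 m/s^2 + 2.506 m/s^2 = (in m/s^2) 11.74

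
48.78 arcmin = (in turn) 0.002258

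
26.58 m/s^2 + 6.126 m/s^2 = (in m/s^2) 32.71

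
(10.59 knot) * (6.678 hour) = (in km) 131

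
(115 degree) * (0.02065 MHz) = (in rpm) 3.958e+05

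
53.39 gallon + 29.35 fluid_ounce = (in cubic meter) 0.203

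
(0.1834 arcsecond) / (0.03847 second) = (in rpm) 0.0002207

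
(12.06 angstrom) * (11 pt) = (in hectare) 4.68e-16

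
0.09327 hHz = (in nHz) 9.327e+09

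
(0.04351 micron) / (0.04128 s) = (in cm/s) 0.0001054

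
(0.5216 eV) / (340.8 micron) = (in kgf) 2.501e-17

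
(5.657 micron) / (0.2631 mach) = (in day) 7.309e-13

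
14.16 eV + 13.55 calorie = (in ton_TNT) 1.355e-08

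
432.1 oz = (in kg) 12.25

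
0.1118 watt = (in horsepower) 0.0001499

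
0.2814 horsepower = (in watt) 209.8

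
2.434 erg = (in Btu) 2.307e-10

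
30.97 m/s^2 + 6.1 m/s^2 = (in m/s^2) 37.07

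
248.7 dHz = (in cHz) 2487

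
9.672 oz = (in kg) 0.2742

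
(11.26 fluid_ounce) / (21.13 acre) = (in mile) 2.42e-12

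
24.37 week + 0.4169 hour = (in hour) 4095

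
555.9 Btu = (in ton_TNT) 0.0001402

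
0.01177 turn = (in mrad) 73.95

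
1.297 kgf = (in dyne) 1.272e+06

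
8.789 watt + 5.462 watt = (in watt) 14.25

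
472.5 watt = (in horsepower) 0.6336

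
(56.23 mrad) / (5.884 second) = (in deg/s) 0.5475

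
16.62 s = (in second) 16.62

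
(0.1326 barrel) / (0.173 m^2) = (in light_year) 1.288e-17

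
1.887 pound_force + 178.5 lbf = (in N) 802.4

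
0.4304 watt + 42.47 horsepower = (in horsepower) 42.47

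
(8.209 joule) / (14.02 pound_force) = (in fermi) 1.316e+14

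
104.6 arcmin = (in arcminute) 104.6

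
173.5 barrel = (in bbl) 173.5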